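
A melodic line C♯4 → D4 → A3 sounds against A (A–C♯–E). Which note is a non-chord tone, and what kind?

D4 is an escape tone.

The harmony at that moment is A major triad (A, C♯, E); D4 is not a chord tone.
It is approached by step up from C♯4 and left by leap down to A3.
Step in, leap out — an escape tone.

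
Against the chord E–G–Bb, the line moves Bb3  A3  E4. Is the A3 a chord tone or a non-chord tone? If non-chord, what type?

Non-chord tone — an escape tone.

The harmony at that moment is E diminished triad (E, G, Bb); A3 is not a chord tone.
It is approached by step down from Bb3 and left by leap up to E4.
Step in, leap out — an escape tone.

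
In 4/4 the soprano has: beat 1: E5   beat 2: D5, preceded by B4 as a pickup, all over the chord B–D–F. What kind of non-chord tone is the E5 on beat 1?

Appoggiatura.

The harmony at that moment is B diminished triad (B, D, F); E5 is not a chord tone.
It is approached by leap up from B4 and left by step down to D5.
Leap in, step out, metrically accented — an appoggiatura.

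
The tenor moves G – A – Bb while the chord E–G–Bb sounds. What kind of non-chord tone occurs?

The harmony at that moment is E diminished triad (E, G, Bb); A is not a chord tone.
It is approached by step up from G and left by step up to Bb.
Step in, step out in the same direction — a passing tone.

A is a passing tone.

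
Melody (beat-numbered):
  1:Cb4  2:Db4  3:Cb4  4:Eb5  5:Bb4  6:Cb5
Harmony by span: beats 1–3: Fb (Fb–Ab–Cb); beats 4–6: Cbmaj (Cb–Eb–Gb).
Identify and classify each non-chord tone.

Db4 (beat 2) — neighbor tone; Bb4 (beat 5) — appoggiatura.

The harmony at that moment is Fb major triad (Fb, Ab, Cb); Db4 is not a chord tone.
It is approached by step up from Cb4 and left by step down to Cb4.
Step away and step back to the same note — a neighbor tone (upper neighbor).
The harmony at that moment is Cb major triad (Cb, Eb, Gb); Bb4 is not a chord tone.
It is approached by leap down from Eb5 and left by step up to Cb5.
Leap in, step out — an appoggiatura.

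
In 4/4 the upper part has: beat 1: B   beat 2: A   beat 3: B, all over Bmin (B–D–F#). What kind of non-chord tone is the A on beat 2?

Lower neighbor tone.

The harmony at that moment is B minor triad (B, D, F#); A is not a chord tone.
It is approached by step down from B and left by step up to B.
Step away and step back to the same note — a neighbor tone (lower neighbor).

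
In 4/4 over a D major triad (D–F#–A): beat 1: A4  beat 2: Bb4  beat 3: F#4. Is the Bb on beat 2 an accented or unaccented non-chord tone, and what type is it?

Unaccented escape tone.

The harmony at that moment is D major triad (D, F#, A); Bb4 is not a chord tone.
It is approached by step up from A4 and left by leap down to F#4.
Step in, leap out — an escape tone.
It falls on a weak beat, so it is unaccented.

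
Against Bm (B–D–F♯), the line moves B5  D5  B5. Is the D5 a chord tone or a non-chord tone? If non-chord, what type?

Chord tone (the third of B minor triad).

B minor triad contains B, D, F♯; D is the third, so it is a chord tone.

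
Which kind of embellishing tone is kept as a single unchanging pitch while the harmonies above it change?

Approach: none. Departure: none — a single pitch is sustained while the chords change around it, passing through harmonies that do not contain it.
No melodic motion at all; the dissonance is created entirely by the moving harmonies against the stationary note — a pedal tone (pedal point).

Pedal tone.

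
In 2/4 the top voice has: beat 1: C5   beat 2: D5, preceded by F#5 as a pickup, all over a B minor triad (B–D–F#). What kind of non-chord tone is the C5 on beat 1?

Appoggiatura.

The harmony at that moment is B minor triad (B, D, F#); C5 is not a chord tone.
It is approached by leap down from F#5 and left by step up to D5.
Leap in, step out, metrically accented — an appoggiatura.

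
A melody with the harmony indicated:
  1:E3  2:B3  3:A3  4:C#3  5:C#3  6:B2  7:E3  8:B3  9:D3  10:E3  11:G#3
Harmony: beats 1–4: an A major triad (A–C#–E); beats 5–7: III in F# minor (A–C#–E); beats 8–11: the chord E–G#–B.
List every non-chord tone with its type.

The harmony at that moment is A major triad (A, C#, E); B3 is not a chord tone.
It is approached by leap up from E3 and left by step down to A3.
Leap in, step out — an appoggiatura.
The harmony at that moment is A major triad (A, C#, E); B2 is not a chord tone.
It is approached by step down from C#3 and left by leap up to E3.
Step in, leap out — an escape tone.
The harmony at that moment is E major triad (E, G#, B); D3 is not a chord tone.
It is approached by leap down from B3 and left by step up to E3.
Leap in, step out — an appoggiatura.

B3 (beat 2) — appoggiatura; B2 (beat 6) — escape tone; D3 (beat 9) — appoggiatura.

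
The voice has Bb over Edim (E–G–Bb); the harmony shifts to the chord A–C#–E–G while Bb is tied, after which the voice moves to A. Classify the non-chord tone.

Bb is a suspension.

The harmony at that moment is A dominant seventh chord (A, C#, E, G); Bb is not a chord tone.
It is held over (the same pitch as the preceding Bb) and left by step down to A.
Held over from the previous chord and resolving down by step — a suspension.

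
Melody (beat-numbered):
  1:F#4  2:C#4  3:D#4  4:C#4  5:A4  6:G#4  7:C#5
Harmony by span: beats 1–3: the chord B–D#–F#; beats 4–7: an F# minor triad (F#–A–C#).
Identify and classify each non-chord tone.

C#4 (beat 2) — appoggiatura; G#4 (beat 6) — escape tone.

The harmony at that moment is B major triad (B, D#, F#); C#4 is not a chord tone.
It is approached by leap down from F#4 and left by step up to D#4.
Leap in, step out — an appoggiatura.
The harmony at that moment is F# minor triad (F#, A, C#); G#4 is not a chord tone.
It is approached by step down from A4 and left by leap up to C#5.
Step in, leap out — an escape tone.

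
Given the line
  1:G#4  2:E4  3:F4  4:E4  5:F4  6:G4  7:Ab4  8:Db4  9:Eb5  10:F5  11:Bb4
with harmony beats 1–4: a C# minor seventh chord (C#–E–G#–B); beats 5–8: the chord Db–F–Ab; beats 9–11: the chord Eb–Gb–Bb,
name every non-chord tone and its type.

The harmony at that moment is C# minor seventh chord (C#, E, G#, B); F4 is not a chord tone.
It is approached by step up from E4 and left by step down to E4.
Step away and step back to the same note — a neighbor tone (upper neighbor).
The harmony at that moment is Db major triad (Db, F, Ab); G4 is not a chord tone.
It is approached by step up from F4 and left by step up to Ab4.
Step in, step out in the same direction — a passing tone.
The harmony at that moment is Eb minor triad (Eb, Gb, Bb); F5 is not a chord tone.
It is approached by step up from Eb5 and left by leap down to Bb4.
Step in, leap out — an escape tone.

F4 (beat 3) — neighbor tone; G4 (beat 6) — passing tone; F5 (beat 10) — escape tone.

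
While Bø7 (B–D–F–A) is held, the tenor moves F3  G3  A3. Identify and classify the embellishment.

G3 is a passing tone.

The harmony at that moment is B half-diminished seventh chord (B, D, F, A); G3 is not a chord tone.
It is approached by step up from F3 and left by step up to A3.
Step in, step out in the same direction — a passing tone.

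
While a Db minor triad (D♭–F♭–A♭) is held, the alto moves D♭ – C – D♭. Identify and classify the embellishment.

C is a neighbor tone.

The harmony at that moment is D♭ minor triad (D♭, F♭, A♭); C is not a chord tone.
It is approached by step down from D♭ and left by step up to D♭.
Step away and step back to the same note — a neighbor tone (lower neighbor).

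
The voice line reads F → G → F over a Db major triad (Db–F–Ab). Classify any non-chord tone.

G is a neighbor tone.

The harmony at that moment is Db major triad (Db, F, Ab); G is not a chord tone.
It is approached by step up from F and left by step down to F.
Step away and step back to the same note — a neighbor tone (upper neighbor).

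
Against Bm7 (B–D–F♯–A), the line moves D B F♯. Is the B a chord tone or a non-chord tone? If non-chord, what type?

B minor seventh chord contains B, D, F♯, A; B is the root, so it is a chord tone.

Chord tone (the root of B minor seventh chord).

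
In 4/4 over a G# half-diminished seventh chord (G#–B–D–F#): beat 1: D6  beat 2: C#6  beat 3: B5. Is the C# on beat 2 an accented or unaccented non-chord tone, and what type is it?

Unaccented passing tone.

The harmony at that moment is G# half-diminished seventh chord (G#, B, D, F#); C#6 is not a chord tone.
It is approached by step down from D6 and left by step down to B5.
Step in, step out in the same direction — a passing tone.
It falls on a weak beat, so it is unaccented.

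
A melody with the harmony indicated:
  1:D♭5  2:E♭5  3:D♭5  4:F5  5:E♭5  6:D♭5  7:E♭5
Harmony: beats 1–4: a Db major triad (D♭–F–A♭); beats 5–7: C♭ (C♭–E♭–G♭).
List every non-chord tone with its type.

E♭5 (beat 2) — neighbor tone; D♭5 (beat 6) — neighbor tone.

The harmony at that moment is D♭ major triad (D♭, F, A♭); E♭5 is not a chord tone.
It is approached by step up from D♭5 and left by step down to D♭5.
Step away and step back to the same note — a neighbor tone (upper neighbor).
The harmony at that moment is C♭ major triad (C♭, E♭, G♭); D♭5 is not a chord tone.
It is approached by step down from E♭5 and left by step up to E♭5.
Step away and step back to the same note — a neighbor tone (lower neighbor).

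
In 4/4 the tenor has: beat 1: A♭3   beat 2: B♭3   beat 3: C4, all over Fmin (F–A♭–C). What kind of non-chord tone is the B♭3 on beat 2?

Passing tone.

The harmony at that moment is F minor triad (F, A♭, C); B♭3 is not a chord tone.
It is approached by step up from A♭3 and left by step up to C4.
Step in, step out in the same direction — a passing tone.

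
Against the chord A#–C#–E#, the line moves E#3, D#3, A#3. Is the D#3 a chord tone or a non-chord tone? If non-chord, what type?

The harmony at that moment is A# minor triad (A#, C#, E#); D#3 is not a chord tone.
It is approached by step down from E#3 and left by leap up to A#3.
Step in, leap out — an escape tone.

Non-chord tone — an escape tone.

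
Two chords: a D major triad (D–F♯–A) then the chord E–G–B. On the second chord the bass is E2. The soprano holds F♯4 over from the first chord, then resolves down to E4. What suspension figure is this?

At the second chord the bass is E2. The suspended F♯4 lies a ninth above the bass; after resolving down by step to E4, the interval above the bass becomes an octave.
Suspension figures are named by those two intervals: 9–8.

9–8 suspension.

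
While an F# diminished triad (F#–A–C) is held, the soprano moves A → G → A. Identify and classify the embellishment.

G is a neighbor tone.

The harmony at that moment is F# diminished triad (F#, A, C); G is not a chord tone.
It is approached by step down from A and left by step up to A.
Step away and step back to the same note — a neighbor tone (lower neighbor).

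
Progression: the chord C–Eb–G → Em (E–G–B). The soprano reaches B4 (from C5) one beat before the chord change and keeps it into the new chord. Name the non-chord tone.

The harmony at that moment is C minor triad (C, Eb, G); B4 is not a chord tone.
It is approached by step down from C5 and then sustained as the same pitch into the next harmony.
Arriving early and becoming a chord tone when the harmony changes — an anticipation.

B4 is an anticipation.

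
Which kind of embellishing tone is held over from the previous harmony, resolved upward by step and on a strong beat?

Retardation.

Approach: by preparation — the pitch is first a chord tone, then held (tied or repeated) while the harmony changes under it. Departure: up by step. Metric position: strong.
A prepared dissonance that resolves upward by step — a retardation. (The same figure resolving downward would be a suspension.)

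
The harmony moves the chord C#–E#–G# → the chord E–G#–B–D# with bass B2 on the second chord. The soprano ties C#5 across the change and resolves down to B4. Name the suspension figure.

At the second chord the bass is B2. The suspended C#5 lies a ninth above the bass; after resolving down by step to B4, the interval above the bass becomes an octave.
Suspension figures are named by those two intervals: 9–8.

9–8 suspension.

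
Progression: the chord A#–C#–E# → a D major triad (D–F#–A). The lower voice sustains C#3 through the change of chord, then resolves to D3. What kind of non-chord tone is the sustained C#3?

C#3 is a retardation.

The harmony at that moment is D major triad (D, F#, A); C#3 is not a chord tone.
It is held over (the same pitch as the preceding C#3) and left by step up to D3.
Held over from the previous chord and resolving up by step — a retardation.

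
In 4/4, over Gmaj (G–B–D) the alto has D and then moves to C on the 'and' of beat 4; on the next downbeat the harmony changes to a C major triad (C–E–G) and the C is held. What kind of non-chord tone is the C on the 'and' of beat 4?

The harmony at that moment is G major triad (G, B, D); C is not a chord tone.
It is approached by step down from D and then sustained as the same pitch into the next harmony.
Arriving early and becoming a chord tone when the harmony changes — an anticipation.

Anticipation.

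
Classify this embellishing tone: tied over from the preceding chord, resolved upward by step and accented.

Retardation.

Approach: by preparation — the pitch is first a chord tone, then held (tied or repeated) while the harmony changes under it. Departure: up by step. Metric position: strong.
A prepared dissonance that resolves upward by step — a retardation. (The same figure resolving downward would be a suspension.)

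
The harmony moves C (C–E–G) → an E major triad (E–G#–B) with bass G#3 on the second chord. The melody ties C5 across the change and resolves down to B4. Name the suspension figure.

At the second chord the bass is G#3. The suspended C5 lies a fourth above the bass; after resolving down by step to B4, the interval above the bass becomes a third.
Suspension figures are named by those two intervals: 4–3.

4–3 suspension.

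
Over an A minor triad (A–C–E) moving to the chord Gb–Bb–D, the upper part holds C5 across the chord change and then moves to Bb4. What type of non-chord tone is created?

C5 is a suspension.

The harmony at that moment is Gb augmented triad (Gb, Bb, D); C5 is not a chord tone.
It is held over (the same pitch as the preceding C5) and left by step down to Bb4.
Held over from the previous chord and resolving down by step — a suspension.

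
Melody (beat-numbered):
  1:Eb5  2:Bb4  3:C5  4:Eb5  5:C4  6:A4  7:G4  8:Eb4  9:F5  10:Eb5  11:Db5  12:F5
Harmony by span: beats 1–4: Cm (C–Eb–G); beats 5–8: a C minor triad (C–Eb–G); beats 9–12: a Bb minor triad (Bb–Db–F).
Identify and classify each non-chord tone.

Bb4 (beat 2) — appoggiatura; A4 (beat 6) — appoggiatura; Eb5 (beat 10) — passing tone.

The harmony at that moment is C minor triad (C, Eb, G); Bb4 is not a chord tone.
It is approached by leap down from Eb5 and left by step up to C5.
Leap in, step out — an appoggiatura.
The harmony at that moment is C minor triad (C, Eb, G); A4 is not a chord tone.
It is approached by leap up from C4 and left by step down to G4.
Leap in, step out — an appoggiatura.
The harmony at that moment is Bb minor triad (Bb, Db, F); Eb5 is not a chord tone.
It is approached by step down from F5 and left by step down to Db5.
Step in, step out in the same direction — a passing tone.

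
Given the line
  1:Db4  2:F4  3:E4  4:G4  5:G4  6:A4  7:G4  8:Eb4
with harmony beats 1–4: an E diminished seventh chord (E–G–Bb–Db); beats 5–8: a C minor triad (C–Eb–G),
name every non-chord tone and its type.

F4 (beat 2) — appoggiatura; A4 (beat 6) — neighbor tone.

The harmony at that moment is E diminished seventh chord (E, G, Bb, Db); F4 is not a chord tone.
It is approached by leap up from Db4 and left by step down to E4.
Leap in, step out — an appoggiatura.
The harmony at that moment is C minor triad (C, Eb, G); A4 is not a chord tone.
It is approached by step up from G4 and left by step down to G4.
Step away and step back to the same note — a neighbor tone (upper neighbor).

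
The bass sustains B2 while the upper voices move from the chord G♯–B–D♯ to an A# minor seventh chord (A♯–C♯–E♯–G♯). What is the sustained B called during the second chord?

Pedal tone (pedal point).

The harmony at that moment is A♯ minor seventh chord (A♯, C♯, E♯, G♯); B2 is not a chord tone.
It is held over (the same pitch as the preceding B2) and then sustained as the same pitch into the next harmony.
Sustained through a change of harmony — a pedal tone.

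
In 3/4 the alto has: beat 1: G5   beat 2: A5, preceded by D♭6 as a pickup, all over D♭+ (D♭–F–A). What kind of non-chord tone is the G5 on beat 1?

The harmony at that moment is D♭ augmented triad (D♭, F, A); G5 is not a chord tone.
It is approached by leap down from D♭6 and left by step up to A5.
Leap in, step out, metrically accented — an appoggiatura.

Appoggiatura.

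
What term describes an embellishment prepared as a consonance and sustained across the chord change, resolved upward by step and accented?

Approach: by preparation — the pitch is first a chord tone, then held (tied or repeated) while the harmony changes under it. Departure: up by step. Metric position: strong.
A prepared dissonance that resolves upward by step — a retardation. (The same figure resolving downward would be a suspension.)

Retardation.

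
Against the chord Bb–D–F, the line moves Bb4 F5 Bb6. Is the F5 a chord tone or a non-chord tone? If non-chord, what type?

Bb major triad contains Bb, D, F; F is the fifth, so it is a chord tone.

Chord tone (the fifth of Bb major triad).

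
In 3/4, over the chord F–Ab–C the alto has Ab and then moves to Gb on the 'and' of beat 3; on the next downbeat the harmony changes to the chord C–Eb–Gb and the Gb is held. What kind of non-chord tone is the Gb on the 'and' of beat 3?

The harmony at that moment is F minor triad (F, Ab, C); Gb is not a chord tone.
It is approached by step down from Ab and then sustained as the same pitch into the next harmony.
Arriving early and becoming a chord tone when the harmony changes — an anticipation.

Anticipation.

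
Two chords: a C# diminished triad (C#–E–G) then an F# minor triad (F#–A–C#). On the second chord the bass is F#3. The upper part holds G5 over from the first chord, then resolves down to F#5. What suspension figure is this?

9–8 suspension.

At the second chord the bass is F#3. The suspended G5 lies a ninth above the bass; after resolving down by step to F#5, the interval above the bass becomes an octave.
Suspension figures are named by those two intervals: 9–8.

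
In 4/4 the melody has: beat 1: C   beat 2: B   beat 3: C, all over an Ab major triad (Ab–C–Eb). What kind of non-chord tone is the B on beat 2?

Lower neighbor tone.

The harmony at that moment is Ab major triad (Ab, C, Eb); B is not a chord tone.
It is approached by step down from C and left by step up to C.
Step away and step back to the same note — a neighbor tone (lower neighbor).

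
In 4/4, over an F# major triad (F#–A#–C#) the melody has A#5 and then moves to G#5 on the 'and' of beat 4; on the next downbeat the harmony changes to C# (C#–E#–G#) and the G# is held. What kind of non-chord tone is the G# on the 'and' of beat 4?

Anticipation.

The harmony at that moment is F# major triad (F#, A#, C#); G#5 is not a chord tone.
It is approached by step down from A#5 and then sustained as the same pitch into the next harmony.
Arriving early and becoming a chord tone when the harmony changes — an anticipation.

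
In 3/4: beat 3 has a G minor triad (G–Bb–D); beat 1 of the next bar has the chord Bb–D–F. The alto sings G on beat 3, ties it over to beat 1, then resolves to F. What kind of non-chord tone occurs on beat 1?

The harmony at that moment is Bb major triad (Bb, D, F); G is not a chord tone.
It is held over (the same pitch as the preceding G) and left by step down to F.
Held over from the previous chord and resolving down by step — a suspension.

Suspension.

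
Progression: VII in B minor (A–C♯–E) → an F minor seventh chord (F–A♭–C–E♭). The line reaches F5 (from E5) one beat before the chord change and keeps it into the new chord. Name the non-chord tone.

The harmony at that moment is A major triad (A, C♯, E); F5 is not a chord tone.
It is approached by step up from E5 and then sustained as the same pitch into the next harmony.
Arriving early and becoming a chord tone when the harmony changes — an anticipation.

F5 is an anticipation.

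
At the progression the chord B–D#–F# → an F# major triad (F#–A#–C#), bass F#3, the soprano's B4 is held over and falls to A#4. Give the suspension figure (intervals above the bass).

At the second chord the bass is F#3. The suspended B4 lies a fourth above the bass; after resolving down by step to A#4, the interval above the bass becomes a third.
Suspension figures are named by those two intervals: 4–3.

4–3 suspension.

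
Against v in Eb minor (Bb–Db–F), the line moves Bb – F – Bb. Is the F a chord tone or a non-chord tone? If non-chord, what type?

Bb minor triad contains Bb, Db, F; F is the fifth, so it is a chord tone.

Chord tone (the fifth of Bb minor triad).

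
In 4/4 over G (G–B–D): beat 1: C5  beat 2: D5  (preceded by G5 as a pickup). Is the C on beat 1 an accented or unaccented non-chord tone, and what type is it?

Accented appoggiatura.

The harmony at that moment is G major triad (G, B, D); C5 is not a chord tone.
It is approached by leap down from G5 and left by step up to D5.
Leap in, step out — an appoggiatura.
It falls on the downbeat, so it is accented.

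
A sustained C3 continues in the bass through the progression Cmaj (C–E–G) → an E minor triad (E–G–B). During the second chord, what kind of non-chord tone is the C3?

The harmony at that moment is E minor triad (E, G, B); C3 is not a chord tone.
It is held over (the same pitch as the preceding C3) and then sustained as the same pitch into the next harmony.
Sustained through a change of harmony — a pedal tone.

Pedal tone (pedal point).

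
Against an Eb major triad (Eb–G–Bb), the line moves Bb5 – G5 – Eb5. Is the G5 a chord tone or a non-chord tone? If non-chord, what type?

Chord tone (the third of Eb major triad).

Eb major triad contains Eb, G, Bb; G is the third, so it is a chord tone.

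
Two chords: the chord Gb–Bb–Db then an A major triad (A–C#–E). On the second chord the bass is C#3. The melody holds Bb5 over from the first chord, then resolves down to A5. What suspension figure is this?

7–6 suspension.

At the second chord the bass is C#3. The suspended Bb5 lies a seventh above the bass; after resolving down by step to A5, the interval above the bass becomes a sixth.
Suspension figures are named by those two intervals: 7–6.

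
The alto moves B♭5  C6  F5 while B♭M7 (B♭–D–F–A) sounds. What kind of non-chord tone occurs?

C6 is an escape tone.

The harmony at that moment is B♭ major seventh chord (B♭, D, F, A); C6 is not a chord tone.
It is approached by step up from B♭5 and left by leap down to F5.
Step in, leap out — an escape tone.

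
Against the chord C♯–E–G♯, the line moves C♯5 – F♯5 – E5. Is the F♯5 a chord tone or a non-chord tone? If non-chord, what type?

The harmony at that moment is C♯ minor triad (C♯, E, G♯); F♯5 is not a chord tone.
It is approached by leap up from C♯5 and left by step down to E5.
Leap in, step out — an appoggiatura.

Non-chord tone — an appoggiatura.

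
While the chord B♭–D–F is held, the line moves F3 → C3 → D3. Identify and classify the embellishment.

C3 is an appoggiatura.

The harmony at that moment is B♭ major triad (B♭, D, F); C3 is not a chord tone.
It is approached by leap down from F3 and left by step up to D3.
Leap in, step out — an appoggiatura.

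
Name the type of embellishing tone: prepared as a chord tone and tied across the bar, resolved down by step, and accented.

Suspension.

Approach: by preparation — the pitch is first a chord tone, then held (tied or repeated) while the harmony changes under it. Departure: down by step. Metric position: strong.
A prepared dissonance that resolves downward by step — a suspension. (The same figure resolving upward would be a retardation.)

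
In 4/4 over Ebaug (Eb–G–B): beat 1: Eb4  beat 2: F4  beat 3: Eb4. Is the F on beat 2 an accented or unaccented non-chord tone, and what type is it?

The harmony at that moment is Eb augmented triad (Eb, G, B); F4 is not a chord tone.
It is approached by step up from Eb4 and left by step down to Eb4.
Step away and step back to the same note — a neighbor tone (upper neighbor).
It falls on a weak beat, so it is unaccented.

Unaccented neighbor tone.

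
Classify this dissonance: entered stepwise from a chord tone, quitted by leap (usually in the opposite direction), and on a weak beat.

Escape tone.

Approach: by step. Departure: by leap. Metric position: weak.
Step in, leap out, from a weak position — an escape tone (échappée). (It is the mirror image of the appoggiatura, which leaps in and steps out on a strong beat.)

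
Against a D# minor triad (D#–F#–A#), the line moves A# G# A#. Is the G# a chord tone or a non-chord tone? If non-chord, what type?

Non-chord tone — a neighbor tone.

The harmony at that moment is D# minor triad (D#, F#, A#); G# is not a chord tone.
It is approached by step down from A# and left by step up to A#.
Step away and step back to the same note — a neighbor tone (lower neighbor).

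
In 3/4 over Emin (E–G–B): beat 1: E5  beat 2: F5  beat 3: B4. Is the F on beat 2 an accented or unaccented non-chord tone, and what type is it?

The harmony at that moment is E minor triad (E, G, B); F5 is not a chord tone.
It is approached by step up from E5 and left by leap down to B4.
Step in, leap out — an escape tone.
It falls on a weak beat, so it is unaccented.

Unaccented escape tone.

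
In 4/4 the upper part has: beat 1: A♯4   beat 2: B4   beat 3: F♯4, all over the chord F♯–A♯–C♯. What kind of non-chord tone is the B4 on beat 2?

Escape tone.

The harmony at that moment is F♯ major triad (F♯, A♯, C♯); B4 is not a chord tone.
It is approached by step up from A♯4 and left by leap down to F♯4.
Step in, leap out, on a weak beat — an escape tone.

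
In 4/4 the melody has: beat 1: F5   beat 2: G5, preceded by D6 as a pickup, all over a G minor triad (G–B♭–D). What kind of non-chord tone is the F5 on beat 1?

Appoggiatura.

The harmony at that moment is G minor triad (G, B♭, D); F5 is not a chord tone.
It is approached by leap down from D6 and left by step up to G5.
Leap in, step out, metrically accented — an appoggiatura.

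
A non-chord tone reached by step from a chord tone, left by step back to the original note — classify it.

Approach: by step. Departure: by step in the opposite direction, back to the starting pitch.
Stepwise on both sides but reversing to return to the same chord tone — a neighbor tone. (Had it continued onward in the same direction it would be a passing tone instead.)

Neighbor tone.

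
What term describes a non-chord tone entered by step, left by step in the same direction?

Approach: by step. Departure: by step, continuing in the same direction.
Stepwise on both sides with no change of direction means the note fills in the space between two different chord tones — a passing tone. (Had it turned back to its starting note it would be a neighbor tone instead.)

Passing tone.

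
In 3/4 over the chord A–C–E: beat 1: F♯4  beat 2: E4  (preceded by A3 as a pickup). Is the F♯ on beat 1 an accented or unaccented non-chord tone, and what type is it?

Accented appoggiatura.

The harmony at that moment is A minor triad (A, C, E); F♯4 is not a chord tone.
It is approached by leap up from A3 and left by step down to E4.
Leap in, step out — an appoggiatura.
It falls on the downbeat, so it is accented.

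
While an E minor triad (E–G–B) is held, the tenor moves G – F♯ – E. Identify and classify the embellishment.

F♯ is a passing tone.

The harmony at that moment is E minor triad (E, G, B); F♯ is not a chord tone.
It is approached by step down from G and left by step down to E.
Step in, step out in the same direction — a passing tone.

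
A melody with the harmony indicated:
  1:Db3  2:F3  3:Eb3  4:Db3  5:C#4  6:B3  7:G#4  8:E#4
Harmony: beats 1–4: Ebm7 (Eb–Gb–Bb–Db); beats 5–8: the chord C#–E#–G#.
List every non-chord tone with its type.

F3 (beat 2) — appoggiatura; B3 (beat 6) — escape tone.

The harmony at that moment is Eb minor seventh chord (Eb, Gb, Bb, Db); F3 is not a chord tone.
It is approached by leap up from Db3 and left by step down to Eb3.
Leap in, step out — an appoggiatura.
The harmony at that moment is C# major triad (C#, E#, G#); B3 is not a chord tone.
It is approached by step down from C#4 and left by leap up to G#4.
Step in, leap out — an escape tone.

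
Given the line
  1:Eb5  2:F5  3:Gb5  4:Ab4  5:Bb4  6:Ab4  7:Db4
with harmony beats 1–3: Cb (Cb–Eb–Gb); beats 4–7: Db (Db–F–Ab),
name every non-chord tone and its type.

F5 (beat 2) — passing tone; Bb4 (beat 5) — neighbor tone.

The harmony at that moment is Cb major triad (Cb, Eb, Gb); F5 is not a chord tone.
It is approached by step up from Eb5 and left by step up to Gb5.
Step in, step out in the same direction — a passing tone.
The harmony at that moment is Db major triad (Db, F, Ab); Bb4 is not a chord tone.
It is approached by step up from Ab4 and left by step down to Ab4.
Step away and step back to the same note — a neighbor tone (upper neighbor).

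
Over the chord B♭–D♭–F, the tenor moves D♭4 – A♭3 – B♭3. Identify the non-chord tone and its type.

A♭3 is an appoggiatura.

The harmony at that moment is B♭ minor triad (B♭, D♭, F); A♭3 is not a chord tone.
It is approached by leap down from D♭4 and left by step up to B♭3.
Leap in, step out — an appoggiatura.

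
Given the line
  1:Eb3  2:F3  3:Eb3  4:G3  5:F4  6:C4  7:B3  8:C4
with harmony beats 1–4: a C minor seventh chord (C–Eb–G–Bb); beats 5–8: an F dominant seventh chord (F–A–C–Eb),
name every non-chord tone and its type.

The harmony at that moment is C minor seventh chord (C, Eb, G, Bb); F3 is not a chord tone.
It is approached by step up from Eb3 and left by step down to Eb3.
Step away and step back to the same note — a neighbor tone (upper neighbor).
The harmony at that moment is F dominant seventh chord (F, A, C, Eb); B3 is not a chord tone.
It is approached by step down from C4 and left by step up to C4.
Step away and step back to the same note — a neighbor tone (lower neighbor).

F3 (beat 2) — neighbor tone; B3 (beat 7) — neighbor tone.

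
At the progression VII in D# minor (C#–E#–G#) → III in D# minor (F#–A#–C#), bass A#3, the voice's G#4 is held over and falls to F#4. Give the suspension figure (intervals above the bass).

At the second chord the bass is A#3. The suspended G#4 lies a seventh above the bass; after resolving down by step to F#4, the interval above the bass becomes a sixth.
Suspension figures are named by those two intervals: 7–6.

7–6 suspension.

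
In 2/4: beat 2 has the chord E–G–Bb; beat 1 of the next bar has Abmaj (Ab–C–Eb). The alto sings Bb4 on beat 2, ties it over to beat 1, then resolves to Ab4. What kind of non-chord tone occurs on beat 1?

Suspension.

The harmony at that moment is Ab major triad (Ab, C, Eb); Bb4 is not a chord tone.
It is held over (the same pitch as the preceding Bb4) and left by step down to Ab4.
Held over from the previous chord and resolving down by step — a suspension.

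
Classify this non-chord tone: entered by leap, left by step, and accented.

Appoggiatura.

Approach: by leap. Departure: by step. Metric position: strong.
Leap in, step out, in a metrically strong position — an appoggiatura. (It is the mirror image of the escape tone, which steps in and leaps out from a weak position.)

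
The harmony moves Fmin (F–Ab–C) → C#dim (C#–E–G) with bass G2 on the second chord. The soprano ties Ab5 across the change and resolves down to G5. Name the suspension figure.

9–8 suspension.

At the second chord the bass is G2. The suspended Ab5 lies a ninth above the bass; after resolving down by step to G5, the interval above the bass becomes an octave.
Suspension figures are named by those two intervals: 9–8.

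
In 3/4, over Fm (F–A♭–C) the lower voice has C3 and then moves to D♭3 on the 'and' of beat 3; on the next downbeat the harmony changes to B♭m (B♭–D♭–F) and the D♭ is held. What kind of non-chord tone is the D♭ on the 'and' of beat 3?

The harmony at that moment is F minor triad (F, A♭, C); D♭3 is not a chord tone.
It is approached by step up from C3 and then sustained as the same pitch into the next harmony.
Arriving early and becoming a chord tone when the harmony changes — an anticipation.

Anticipation.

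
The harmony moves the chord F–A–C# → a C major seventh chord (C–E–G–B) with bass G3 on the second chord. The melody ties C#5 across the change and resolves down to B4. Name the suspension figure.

4–3 suspension.

At the second chord the bass is G3. The suspended C#5 lies a fourth above the bass; after resolving down by step to B4, the interval above the bass becomes a third.
Suspension figures are named by those two intervals: 4–3.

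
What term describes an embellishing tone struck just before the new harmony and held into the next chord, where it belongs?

Approach: ahead of the chord change (typically by step), so it is dissonant against the current harmony. Departure: none — the same pitch is restated or held and is a chord tone of the new harmony.
Dissonant first, consonant once the harmony catches up: the note simply arrives early — an anticipation. (The reverse timing, consonant first and dissonant after the change, would be a suspension or retardation.)

Anticipation.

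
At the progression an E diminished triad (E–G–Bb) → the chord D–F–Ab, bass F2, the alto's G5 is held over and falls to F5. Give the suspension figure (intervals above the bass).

At the second chord the bass is F2. The suspended G5 lies a ninth above the bass; after resolving down by step to F5, the interval above the bass becomes an octave.
Suspension figures are named by those two intervals: 9–8.

9–8 suspension.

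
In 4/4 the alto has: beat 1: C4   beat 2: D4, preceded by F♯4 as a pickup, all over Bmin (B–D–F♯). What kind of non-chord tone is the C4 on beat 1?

The harmony at that moment is B minor triad (B, D, F♯); C4 is not a chord tone.
It is approached by leap down from F♯4 and left by step up to D4.
Leap in, step out, metrically accented — an appoggiatura.

Appoggiatura.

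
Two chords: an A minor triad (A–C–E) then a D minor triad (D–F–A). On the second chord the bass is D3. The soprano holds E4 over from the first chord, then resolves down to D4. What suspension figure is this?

At the second chord the bass is D3. The suspended E4 lies a ninth above the bass; after resolving down by step to D4, the interval above the bass becomes an octave.
Suspension figures are named by those two intervals: 9–8.

9–8 suspension.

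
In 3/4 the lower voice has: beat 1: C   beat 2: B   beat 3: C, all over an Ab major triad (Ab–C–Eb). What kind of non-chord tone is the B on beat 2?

Lower neighbor tone.

The harmony at that moment is Ab major triad (Ab, C, Eb); B is not a chord tone.
It is approached by step down from C and left by step up to C.
Step away and step back to the same note — a neighbor tone (lower neighbor).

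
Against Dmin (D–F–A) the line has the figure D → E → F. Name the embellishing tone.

The harmony at that moment is D minor triad (D, F, A); E is not a chord tone.
It is approached by step up from D and left by step up to F.
Step in, step out in the same direction — a passing tone.

E is a passing tone.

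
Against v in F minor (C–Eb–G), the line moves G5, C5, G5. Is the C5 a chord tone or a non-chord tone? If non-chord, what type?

C minor triad contains C, Eb, G; C is the root, so it is a chord tone.

Chord tone (the root of C minor triad).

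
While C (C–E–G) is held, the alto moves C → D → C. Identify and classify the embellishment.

D is a neighbor tone.

The harmony at that moment is C major triad (C, E, G); D is not a chord tone.
It is approached by step up from C and left by step down to C.
Step away and step back to the same note — a neighbor tone (upper neighbor).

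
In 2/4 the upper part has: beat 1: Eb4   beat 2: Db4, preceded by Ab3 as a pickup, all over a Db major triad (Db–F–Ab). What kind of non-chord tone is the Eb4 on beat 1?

Appoggiatura.

The harmony at that moment is Db major triad (Db, F, Ab); Eb4 is not a chord tone.
It is approached by leap up from Ab3 and left by step down to Db4.
Leap in, step out, metrically accented — an appoggiatura.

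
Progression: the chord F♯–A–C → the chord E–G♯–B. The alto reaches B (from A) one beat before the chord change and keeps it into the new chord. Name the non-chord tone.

The harmony at that moment is F♯ diminished triad (F♯, A, C); B is not a chord tone.
It is approached by step up from A and then sustained as the same pitch into the next harmony.
Arriving early and becoming a chord tone when the harmony changes — an anticipation.

B is an anticipation.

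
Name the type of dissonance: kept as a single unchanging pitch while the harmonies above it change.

Pedal tone.

Approach: none. Departure: none — a single pitch is sustained while the chords change around it, passing through harmonies that do not contain it.
No melodic motion at all; the dissonance is created entirely by the moving harmonies against the stationary note — a pedal tone (pedal point).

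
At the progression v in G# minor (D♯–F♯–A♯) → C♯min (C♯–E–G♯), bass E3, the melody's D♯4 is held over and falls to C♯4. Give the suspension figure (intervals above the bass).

At the second chord the bass is E3. The suspended D♯4 lies a seventh above the bass; after resolving down by step to C♯4, the interval above the bass becomes a sixth.
Suspension figures are named by those two intervals: 7–6.

7–6 suspension.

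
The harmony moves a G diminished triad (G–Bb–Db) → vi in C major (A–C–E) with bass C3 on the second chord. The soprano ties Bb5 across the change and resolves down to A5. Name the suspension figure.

At the second chord the bass is C3. The suspended Bb5 lies a seventh above the bass; after resolving down by step to A5, the interval above the bass becomes a sixth.
Suspension figures are named by those two intervals: 7–6.

7–6 suspension.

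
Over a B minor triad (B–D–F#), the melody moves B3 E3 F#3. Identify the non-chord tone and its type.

The harmony at that moment is B minor triad (B, D, F#); E3 is not a chord tone.
It is approached by leap down from B3 and left by step up to F#3.
Leap in, step out — an appoggiatura.

E3 is an appoggiatura.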